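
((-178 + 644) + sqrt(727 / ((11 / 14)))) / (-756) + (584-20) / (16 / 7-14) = -755725 / 15498-sqrt(111958) / 8316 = -48.80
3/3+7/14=3/2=1.50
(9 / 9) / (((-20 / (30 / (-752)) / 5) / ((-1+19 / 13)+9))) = 1845 / 19552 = 0.09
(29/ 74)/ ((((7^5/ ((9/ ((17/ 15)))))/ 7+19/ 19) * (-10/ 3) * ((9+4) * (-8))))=2349/ 630333184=0.00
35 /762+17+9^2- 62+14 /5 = 148003 /3810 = 38.85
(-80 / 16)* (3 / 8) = -15 / 8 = -1.88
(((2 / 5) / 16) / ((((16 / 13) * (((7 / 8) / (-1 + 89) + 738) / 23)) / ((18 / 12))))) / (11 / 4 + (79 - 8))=9867 / 766349525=0.00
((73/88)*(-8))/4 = -73/44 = -1.66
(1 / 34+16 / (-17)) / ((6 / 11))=-341 / 204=-1.67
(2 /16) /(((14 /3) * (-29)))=-3 /3248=-0.00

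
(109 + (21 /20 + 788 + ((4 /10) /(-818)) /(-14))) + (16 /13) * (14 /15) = 2008036703 /2233140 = 899.20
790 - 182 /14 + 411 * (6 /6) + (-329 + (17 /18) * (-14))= 7612 /9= 845.78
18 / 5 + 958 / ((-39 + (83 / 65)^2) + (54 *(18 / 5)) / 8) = -38487634 / 552185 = -69.70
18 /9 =2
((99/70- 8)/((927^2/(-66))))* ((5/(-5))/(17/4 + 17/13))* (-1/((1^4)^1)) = 263692/2897370945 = 0.00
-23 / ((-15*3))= 23 / 45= 0.51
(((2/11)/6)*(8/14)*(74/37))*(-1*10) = -80/231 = -0.35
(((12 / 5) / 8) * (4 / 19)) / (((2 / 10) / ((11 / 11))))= 0.32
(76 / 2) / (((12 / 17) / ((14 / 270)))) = 2261 / 810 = 2.79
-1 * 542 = -542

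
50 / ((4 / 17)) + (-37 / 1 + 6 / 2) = 357 / 2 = 178.50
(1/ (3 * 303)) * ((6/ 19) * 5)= 10/ 5757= 0.00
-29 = -29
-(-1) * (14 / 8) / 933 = 7 / 3732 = 0.00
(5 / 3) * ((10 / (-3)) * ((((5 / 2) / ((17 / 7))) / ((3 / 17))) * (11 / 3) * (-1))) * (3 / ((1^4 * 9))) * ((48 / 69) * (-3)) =-154000 / 1863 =-82.66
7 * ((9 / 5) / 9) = 7 / 5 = 1.40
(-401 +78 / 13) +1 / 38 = -15009 / 38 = -394.97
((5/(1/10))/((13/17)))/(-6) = -425/39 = -10.90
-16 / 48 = -1 / 3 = -0.33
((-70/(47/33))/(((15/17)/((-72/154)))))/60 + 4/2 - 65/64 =21333/15040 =1.42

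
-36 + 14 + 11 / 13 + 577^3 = 2497300154 / 13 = 192100011.85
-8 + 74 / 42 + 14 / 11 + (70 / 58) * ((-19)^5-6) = -20019342188 / 6699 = -2988407.55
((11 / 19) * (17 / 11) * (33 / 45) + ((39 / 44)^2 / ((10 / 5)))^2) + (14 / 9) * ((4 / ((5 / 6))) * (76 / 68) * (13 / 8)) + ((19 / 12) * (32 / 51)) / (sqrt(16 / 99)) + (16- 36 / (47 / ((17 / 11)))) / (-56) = 38 * sqrt(11) / 51 + 337119962405621 / 23897935057920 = 16.58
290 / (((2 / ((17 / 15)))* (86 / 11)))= 5423 / 258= 21.02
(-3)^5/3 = -81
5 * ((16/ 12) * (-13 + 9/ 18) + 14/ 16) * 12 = -1895/ 2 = -947.50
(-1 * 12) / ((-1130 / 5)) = 6 / 113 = 0.05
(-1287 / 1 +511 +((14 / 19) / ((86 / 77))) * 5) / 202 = -631297 / 165034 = -3.83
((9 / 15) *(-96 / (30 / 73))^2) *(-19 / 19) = -4092672 / 125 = -32741.38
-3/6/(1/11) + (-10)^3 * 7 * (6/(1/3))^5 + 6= -13226975999.50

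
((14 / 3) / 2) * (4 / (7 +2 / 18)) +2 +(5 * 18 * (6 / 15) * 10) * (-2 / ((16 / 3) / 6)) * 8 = -103627 / 16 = -6476.69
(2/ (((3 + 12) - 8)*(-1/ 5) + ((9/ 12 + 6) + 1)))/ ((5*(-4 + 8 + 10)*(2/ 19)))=0.04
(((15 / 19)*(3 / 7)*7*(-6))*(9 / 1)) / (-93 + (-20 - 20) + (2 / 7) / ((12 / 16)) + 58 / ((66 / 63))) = 280665 / 169537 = 1.66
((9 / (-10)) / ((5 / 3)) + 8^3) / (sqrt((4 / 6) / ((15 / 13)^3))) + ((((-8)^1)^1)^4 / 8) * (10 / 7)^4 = 230157 * sqrt(130) / 3380 + 5120000 / 2401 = 2908.83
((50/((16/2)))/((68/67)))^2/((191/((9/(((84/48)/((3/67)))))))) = 1130625/24729152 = 0.05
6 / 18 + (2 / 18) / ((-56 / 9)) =53 / 168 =0.32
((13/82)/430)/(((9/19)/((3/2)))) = 247/211560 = 0.00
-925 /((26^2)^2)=-925 /456976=-0.00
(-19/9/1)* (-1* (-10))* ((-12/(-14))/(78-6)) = -95/378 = -0.25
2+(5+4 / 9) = 67 / 9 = 7.44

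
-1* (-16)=16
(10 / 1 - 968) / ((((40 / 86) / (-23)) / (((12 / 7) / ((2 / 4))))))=5684772 / 35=162422.06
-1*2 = -2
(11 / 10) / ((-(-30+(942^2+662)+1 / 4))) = -22 / 17759925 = -0.00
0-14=-14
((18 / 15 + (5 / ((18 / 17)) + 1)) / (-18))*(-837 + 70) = 477841 / 1620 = 294.96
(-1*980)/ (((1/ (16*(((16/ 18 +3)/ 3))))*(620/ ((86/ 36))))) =-589960/ 7533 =-78.32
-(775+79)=-854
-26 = -26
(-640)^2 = 409600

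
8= 8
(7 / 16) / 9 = 7 / 144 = 0.05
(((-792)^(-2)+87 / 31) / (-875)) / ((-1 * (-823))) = -54571999 / 14002963128000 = -0.00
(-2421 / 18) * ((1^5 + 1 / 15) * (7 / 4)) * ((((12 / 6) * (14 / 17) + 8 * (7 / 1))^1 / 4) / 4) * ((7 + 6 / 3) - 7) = -92267 / 51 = -1809.16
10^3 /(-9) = -1000 /9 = -111.11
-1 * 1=-1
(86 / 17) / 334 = 43 / 2839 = 0.02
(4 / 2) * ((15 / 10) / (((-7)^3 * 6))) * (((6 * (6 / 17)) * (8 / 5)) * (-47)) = 6768 / 29155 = 0.23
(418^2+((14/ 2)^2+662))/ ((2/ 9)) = 1578915/ 2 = 789457.50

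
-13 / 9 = -1.44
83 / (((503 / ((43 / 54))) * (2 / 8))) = 0.53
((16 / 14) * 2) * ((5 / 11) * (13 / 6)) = 520 / 231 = 2.25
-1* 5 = -5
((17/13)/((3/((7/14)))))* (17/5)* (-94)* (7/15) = -95081/2925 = -32.51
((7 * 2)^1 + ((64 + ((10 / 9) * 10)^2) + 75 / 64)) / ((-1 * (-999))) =1050427 / 5178816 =0.20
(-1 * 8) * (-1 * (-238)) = -1904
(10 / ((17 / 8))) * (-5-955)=-4517.65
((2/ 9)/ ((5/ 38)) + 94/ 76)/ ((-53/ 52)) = -130078/ 45315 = -2.87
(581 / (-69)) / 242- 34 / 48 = -16545 / 22264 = -0.74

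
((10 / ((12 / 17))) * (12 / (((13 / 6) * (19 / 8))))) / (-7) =-8160 / 1729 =-4.72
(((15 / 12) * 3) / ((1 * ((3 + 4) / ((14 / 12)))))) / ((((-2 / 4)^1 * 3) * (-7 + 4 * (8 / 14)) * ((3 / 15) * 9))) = 175 / 3564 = 0.05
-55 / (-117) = 55 / 117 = 0.47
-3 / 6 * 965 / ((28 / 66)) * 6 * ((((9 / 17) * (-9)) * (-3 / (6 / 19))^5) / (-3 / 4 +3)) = -2128987061685 / 1904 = -1118165473.57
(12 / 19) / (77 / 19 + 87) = 6 / 865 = 0.01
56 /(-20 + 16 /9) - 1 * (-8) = 202 /41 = 4.93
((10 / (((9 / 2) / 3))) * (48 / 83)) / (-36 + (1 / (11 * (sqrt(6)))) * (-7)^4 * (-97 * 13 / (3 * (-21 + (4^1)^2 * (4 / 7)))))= 6247549440 / 449111488922233 + 223804701120 * sqrt(6) / 449111488922233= 0.00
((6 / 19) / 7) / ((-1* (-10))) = 3 / 665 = 0.00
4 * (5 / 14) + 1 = 17 / 7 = 2.43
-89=-89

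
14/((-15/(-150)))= 140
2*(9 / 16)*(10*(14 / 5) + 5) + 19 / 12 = 929 / 24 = 38.71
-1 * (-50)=50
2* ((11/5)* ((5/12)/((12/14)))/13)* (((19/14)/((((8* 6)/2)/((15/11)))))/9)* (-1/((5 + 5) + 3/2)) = -95/775008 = -0.00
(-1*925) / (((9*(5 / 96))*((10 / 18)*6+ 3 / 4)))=-483.27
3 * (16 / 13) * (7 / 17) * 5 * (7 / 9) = 3920 / 663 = 5.91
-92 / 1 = -92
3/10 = 0.30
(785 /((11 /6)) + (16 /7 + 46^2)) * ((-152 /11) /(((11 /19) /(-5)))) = 2831366320 /9317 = 303892.49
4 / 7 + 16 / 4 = 32 / 7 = 4.57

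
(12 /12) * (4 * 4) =16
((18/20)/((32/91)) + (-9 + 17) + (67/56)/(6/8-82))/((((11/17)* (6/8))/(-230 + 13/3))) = -1963308801/400400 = -4903.37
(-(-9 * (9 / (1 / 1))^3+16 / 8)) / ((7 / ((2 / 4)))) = 937 / 2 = 468.50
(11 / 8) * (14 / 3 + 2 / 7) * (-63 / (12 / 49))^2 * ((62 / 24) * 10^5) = 232829471875 / 2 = 116414735937.50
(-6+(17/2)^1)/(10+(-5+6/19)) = 0.47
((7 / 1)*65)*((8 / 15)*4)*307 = 893984 / 3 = 297994.67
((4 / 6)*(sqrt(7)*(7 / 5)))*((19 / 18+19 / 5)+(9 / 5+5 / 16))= 35119*sqrt(7) / 5400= 17.21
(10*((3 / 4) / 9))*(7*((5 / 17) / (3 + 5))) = 175 / 816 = 0.21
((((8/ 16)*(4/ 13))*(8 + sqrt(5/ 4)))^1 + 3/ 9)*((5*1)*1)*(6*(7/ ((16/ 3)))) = 315*sqrt(5)/ 104 + 6405/ 104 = 68.36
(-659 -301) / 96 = -10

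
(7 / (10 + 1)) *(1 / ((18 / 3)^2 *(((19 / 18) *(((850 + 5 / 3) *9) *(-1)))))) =-1 / 457710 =-0.00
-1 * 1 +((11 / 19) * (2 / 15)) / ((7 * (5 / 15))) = -0.97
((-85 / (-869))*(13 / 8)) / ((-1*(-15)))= 221 / 20856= 0.01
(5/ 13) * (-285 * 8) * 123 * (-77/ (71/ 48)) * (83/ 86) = 215075044800/ 39689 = 5419008.91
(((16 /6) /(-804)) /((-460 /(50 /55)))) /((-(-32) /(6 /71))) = 1 /57769008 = 0.00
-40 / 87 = -0.46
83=83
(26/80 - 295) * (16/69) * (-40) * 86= 5406304/23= 235056.70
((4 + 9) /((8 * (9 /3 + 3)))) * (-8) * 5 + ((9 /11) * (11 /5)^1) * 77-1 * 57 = 2123 /30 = 70.77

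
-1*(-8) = 8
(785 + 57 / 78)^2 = 617372.84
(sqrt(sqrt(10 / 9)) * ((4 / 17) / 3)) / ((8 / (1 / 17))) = 10^(1 / 4) * sqrt(3) / 5202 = 0.00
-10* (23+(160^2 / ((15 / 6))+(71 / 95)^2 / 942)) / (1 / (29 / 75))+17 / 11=-27832116700804 / 701377875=-39682.06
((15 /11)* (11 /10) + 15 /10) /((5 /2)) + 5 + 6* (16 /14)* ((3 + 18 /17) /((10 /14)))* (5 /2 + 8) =35303 /85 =415.33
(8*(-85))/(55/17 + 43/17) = -5780/49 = -117.96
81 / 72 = 1.12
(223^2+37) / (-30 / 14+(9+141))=348362 / 1035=336.58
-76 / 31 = -2.45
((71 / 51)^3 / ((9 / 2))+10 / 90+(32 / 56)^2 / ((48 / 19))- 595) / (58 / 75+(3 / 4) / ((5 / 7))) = -3475782286100 / 10666334259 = -325.86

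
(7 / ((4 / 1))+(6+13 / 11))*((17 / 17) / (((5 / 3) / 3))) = 16.08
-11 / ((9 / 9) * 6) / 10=-11 / 60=-0.18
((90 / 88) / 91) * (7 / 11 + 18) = 9225 / 44044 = 0.21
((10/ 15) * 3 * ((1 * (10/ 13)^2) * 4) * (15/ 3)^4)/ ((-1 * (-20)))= 25000/ 169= 147.93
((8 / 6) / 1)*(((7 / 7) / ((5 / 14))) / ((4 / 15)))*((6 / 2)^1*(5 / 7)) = 30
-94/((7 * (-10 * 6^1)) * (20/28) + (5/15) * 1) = 282/899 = 0.31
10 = 10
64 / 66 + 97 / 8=13.09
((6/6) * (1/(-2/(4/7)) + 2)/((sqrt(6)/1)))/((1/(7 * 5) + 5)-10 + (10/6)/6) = -180 * sqrt(6)/2957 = -0.15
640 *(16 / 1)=10240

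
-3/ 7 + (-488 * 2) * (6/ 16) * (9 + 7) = -40995/ 7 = -5856.43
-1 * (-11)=11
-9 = -9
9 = 9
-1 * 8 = -8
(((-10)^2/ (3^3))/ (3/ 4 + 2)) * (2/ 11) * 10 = 8000/ 3267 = 2.45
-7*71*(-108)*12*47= 30273264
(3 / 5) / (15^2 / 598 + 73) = 0.01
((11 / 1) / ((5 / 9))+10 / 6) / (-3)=-322 / 45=-7.16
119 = 119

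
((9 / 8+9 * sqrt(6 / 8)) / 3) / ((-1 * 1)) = -3 * sqrt(3) / 2 - 3 / 8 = -2.97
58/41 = 1.41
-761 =-761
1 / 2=0.50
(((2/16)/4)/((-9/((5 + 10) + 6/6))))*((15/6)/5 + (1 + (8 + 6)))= -31/36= -0.86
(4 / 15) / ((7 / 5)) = 4 / 21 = 0.19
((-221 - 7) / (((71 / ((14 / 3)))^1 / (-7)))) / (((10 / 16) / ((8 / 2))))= 238336 / 355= 671.37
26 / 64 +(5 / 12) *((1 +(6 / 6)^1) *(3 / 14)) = 131 / 224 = 0.58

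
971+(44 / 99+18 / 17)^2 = 22783039 / 23409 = 973.26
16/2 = 8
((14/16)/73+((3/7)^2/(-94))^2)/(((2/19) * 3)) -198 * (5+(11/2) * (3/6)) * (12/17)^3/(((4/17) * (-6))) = 2053498989023323/5370934006704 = 382.34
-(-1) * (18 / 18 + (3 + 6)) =10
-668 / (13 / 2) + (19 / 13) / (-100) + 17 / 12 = -98833 / 975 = -101.37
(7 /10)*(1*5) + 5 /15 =23 /6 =3.83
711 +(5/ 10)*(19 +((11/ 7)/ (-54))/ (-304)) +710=328763243/ 229824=1430.50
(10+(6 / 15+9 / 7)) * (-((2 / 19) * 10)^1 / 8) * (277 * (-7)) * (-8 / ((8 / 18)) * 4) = -4078548 / 19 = -214660.42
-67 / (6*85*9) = -67 / 4590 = -0.01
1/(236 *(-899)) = -1/212164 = -0.00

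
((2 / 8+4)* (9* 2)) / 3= 51 / 2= 25.50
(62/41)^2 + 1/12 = 47809/20172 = 2.37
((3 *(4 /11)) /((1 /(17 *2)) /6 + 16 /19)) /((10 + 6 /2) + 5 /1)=2584 /36113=0.07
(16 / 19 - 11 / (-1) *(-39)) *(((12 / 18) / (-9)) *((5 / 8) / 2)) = 40675 / 4104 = 9.91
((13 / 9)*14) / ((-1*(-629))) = 182 / 5661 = 0.03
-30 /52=-15 /26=-0.58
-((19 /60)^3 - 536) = 115769141 /216000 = 535.97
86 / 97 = 0.89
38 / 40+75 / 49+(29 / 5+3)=2211 / 196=11.28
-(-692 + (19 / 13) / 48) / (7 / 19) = 8203991 / 4368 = 1878.20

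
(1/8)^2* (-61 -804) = -865/64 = -13.52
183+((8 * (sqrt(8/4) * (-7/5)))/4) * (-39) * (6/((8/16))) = 183+6552 * sqrt(2)/5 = 2036.19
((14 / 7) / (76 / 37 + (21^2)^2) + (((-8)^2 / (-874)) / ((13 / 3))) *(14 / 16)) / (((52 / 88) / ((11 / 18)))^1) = -73087985498 / 4782931278021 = -0.02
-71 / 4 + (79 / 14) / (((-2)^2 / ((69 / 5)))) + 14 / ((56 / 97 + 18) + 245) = 12677967 / 7158760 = 1.77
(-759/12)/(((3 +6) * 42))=-253/1512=-0.17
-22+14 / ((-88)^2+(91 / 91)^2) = -170376 / 7745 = -22.00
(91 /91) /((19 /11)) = 11 /19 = 0.58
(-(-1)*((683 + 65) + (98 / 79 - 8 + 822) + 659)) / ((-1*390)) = -58519 / 10270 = -5.70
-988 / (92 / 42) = -10374 / 23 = -451.04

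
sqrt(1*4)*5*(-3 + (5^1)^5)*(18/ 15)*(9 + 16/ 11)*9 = 38775240/ 11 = 3525021.82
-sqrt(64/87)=-8 *sqrt(87)/87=-0.86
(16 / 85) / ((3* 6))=8 / 765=0.01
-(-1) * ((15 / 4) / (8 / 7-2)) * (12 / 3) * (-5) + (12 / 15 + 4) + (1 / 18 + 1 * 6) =4426 / 45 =98.36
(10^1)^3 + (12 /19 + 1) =19031 /19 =1001.63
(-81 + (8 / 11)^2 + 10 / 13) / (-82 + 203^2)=-0.00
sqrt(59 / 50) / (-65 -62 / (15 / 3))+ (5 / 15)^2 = 1 / 9 -sqrt(118) / 774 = 0.10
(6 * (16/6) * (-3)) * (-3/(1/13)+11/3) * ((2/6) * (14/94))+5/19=226273/2679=84.46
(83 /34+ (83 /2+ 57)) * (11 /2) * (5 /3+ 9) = 100672 /17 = 5921.88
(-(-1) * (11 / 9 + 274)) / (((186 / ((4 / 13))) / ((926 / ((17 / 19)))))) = 87160676 / 184977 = 471.20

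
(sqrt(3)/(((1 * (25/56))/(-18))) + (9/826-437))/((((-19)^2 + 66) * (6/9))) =-1082859/705404-216 * sqrt(3)/1525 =-1.78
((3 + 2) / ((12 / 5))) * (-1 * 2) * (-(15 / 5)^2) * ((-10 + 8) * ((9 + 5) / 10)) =-105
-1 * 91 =-91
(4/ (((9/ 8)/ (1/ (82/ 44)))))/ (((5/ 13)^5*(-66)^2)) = 5940688/ 114159375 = 0.05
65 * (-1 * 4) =-260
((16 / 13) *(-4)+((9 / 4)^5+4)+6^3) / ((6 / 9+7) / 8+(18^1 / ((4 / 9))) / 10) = 54461115 / 1000064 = 54.46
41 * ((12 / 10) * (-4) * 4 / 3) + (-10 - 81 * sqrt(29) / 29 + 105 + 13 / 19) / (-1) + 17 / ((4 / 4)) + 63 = -26418 / 95 + 81 * sqrt(29) / 29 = -263.04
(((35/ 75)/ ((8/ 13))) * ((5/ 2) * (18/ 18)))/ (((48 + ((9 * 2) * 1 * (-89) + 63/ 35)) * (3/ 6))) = -0.00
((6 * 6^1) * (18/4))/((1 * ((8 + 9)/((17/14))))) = 11.57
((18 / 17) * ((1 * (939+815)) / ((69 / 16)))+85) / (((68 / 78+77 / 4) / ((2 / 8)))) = 7863141 / 1227349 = 6.41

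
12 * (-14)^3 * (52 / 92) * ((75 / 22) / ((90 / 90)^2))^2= -601965000 / 2783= -216300.75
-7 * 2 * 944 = -13216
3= 3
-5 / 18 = -0.28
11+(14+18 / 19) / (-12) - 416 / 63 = 3772 / 1197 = 3.15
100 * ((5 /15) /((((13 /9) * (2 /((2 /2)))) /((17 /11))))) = 2550 /143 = 17.83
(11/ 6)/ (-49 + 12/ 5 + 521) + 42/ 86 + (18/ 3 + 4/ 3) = 4789061/ 611976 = 7.83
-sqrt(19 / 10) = -1.38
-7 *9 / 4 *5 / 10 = -63 / 8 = -7.88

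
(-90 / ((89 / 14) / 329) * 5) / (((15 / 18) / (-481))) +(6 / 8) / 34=162705292107 / 12104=13442274.63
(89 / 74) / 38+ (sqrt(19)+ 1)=2901 / 2812+ sqrt(19)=5.39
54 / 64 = 27 / 32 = 0.84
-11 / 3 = -3.67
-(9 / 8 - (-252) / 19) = -2187 / 152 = -14.39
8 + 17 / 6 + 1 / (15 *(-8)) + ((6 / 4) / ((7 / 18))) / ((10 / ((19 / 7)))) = 23269 / 1960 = 11.87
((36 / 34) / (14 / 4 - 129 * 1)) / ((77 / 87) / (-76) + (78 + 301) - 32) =-238032 / 9789722629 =-0.00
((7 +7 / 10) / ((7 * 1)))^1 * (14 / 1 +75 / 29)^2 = 2544971 / 8410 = 302.61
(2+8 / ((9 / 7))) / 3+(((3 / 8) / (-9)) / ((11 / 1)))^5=3514694565887 / 1282388557824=2.74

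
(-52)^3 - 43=-140651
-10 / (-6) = 5 / 3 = 1.67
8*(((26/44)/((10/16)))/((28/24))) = 2496/385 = 6.48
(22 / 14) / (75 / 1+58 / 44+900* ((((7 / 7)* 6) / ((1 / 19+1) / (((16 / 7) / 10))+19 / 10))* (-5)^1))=-24926 / 64624441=-0.00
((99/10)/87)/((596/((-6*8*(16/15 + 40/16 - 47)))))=42999/108025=0.40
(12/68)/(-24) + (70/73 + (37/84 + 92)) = 19471117/208488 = 93.39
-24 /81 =-8 /27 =-0.30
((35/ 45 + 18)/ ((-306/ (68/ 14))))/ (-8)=169/ 4536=0.04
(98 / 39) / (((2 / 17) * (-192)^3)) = -833 / 276037632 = -0.00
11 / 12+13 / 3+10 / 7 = 187 / 28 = 6.68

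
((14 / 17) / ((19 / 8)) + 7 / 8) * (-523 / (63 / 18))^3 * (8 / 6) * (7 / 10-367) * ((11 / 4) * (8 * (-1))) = -3466170716912508 / 79135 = -43800729347.48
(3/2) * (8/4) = 3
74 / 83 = 0.89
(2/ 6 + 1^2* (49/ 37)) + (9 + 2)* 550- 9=670735/ 111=6042.66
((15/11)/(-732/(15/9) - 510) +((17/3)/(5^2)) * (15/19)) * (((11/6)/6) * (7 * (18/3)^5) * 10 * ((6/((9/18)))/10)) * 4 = 1521291456/10735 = 141713.22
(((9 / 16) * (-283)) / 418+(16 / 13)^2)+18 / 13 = 2846677 / 1130272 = 2.52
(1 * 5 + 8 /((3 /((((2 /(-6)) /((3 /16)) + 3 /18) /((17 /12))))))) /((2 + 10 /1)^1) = 301 /1836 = 0.16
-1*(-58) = 58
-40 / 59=-0.68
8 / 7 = 1.14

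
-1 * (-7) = 7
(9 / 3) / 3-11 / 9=-2 / 9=-0.22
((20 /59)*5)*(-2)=-200 /59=-3.39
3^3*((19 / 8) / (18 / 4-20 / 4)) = -513 / 4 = -128.25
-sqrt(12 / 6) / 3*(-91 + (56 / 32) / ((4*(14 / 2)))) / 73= 485*sqrt(2) / 1168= 0.59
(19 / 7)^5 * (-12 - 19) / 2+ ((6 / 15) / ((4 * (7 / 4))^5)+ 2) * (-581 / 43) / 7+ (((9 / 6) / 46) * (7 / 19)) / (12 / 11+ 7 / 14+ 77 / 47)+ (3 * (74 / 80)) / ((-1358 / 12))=-222836325253610861 / 97417941151020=-2287.43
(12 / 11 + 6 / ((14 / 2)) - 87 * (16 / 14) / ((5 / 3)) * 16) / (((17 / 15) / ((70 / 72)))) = -305615 / 374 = -817.15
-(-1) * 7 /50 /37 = 7 /1850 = 0.00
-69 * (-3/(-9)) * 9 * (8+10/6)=-2001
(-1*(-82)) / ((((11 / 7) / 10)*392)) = 205 / 154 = 1.33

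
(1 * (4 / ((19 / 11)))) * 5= 220 / 19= 11.58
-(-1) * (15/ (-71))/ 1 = -15/ 71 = -0.21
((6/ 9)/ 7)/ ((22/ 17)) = 0.07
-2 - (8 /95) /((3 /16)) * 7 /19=-2.17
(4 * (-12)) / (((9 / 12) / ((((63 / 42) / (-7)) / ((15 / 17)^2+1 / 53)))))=735216 / 42749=17.20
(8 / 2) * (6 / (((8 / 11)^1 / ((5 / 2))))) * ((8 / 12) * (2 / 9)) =110 / 9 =12.22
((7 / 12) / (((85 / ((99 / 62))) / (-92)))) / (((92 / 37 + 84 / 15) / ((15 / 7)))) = -0.27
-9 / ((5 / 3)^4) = -729 / 625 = -1.17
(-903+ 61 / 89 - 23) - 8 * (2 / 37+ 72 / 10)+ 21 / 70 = -32371739 / 32930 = -983.05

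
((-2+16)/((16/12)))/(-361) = -21/722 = -0.03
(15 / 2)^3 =3375 / 8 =421.88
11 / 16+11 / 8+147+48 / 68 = 40737 / 272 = 149.77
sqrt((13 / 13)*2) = sqrt(2) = 1.41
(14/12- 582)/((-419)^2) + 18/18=1049881/1053366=1.00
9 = 9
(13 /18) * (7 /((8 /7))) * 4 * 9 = 637 /4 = 159.25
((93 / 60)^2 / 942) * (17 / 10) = 0.00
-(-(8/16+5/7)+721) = -10077/14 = -719.79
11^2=121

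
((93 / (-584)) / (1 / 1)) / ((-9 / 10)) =155 / 876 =0.18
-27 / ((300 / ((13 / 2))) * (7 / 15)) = -351 / 280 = -1.25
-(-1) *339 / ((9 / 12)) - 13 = 439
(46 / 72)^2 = 529 / 1296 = 0.41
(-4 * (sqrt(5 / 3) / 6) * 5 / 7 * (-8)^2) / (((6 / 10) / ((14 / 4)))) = -1600 * sqrt(15) / 27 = -229.51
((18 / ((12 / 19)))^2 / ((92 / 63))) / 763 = 29241 / 40112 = 0.73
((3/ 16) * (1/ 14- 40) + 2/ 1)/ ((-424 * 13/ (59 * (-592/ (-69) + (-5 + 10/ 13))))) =282865411/ 1107515136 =0.26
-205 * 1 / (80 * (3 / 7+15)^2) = -2009 / 186624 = -0.01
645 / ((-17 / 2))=-1290 / 17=-75.88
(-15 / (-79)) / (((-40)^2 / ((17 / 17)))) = 3 / 25280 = 0.00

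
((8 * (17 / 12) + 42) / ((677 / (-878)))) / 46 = -70240 / 46713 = -1.50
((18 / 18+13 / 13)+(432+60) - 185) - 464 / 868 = 66937 / 217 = 308.47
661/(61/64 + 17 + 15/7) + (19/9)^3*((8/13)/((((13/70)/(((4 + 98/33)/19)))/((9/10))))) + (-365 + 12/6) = -433561225739/1355662737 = -319.81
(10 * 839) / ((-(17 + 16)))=-8390 / 33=-254.24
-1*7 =-7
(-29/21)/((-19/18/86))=14964/133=112.51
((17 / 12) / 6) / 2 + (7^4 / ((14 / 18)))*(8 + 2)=4445297 / 144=30870.12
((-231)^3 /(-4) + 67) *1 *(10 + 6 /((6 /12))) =135593249 /2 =67796624.50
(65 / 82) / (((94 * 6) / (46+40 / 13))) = 1595 / 23124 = 0.07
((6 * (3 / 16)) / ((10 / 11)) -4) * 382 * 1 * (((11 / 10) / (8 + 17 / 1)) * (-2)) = 464321 / 5000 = 92.86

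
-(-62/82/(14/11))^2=-116281/329476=-0.35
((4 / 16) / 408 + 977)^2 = 2542318636225 / 2663424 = 954530.20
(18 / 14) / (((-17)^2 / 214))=1926 / 2023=0.95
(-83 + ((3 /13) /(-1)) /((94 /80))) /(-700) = 50833 /427700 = 0.12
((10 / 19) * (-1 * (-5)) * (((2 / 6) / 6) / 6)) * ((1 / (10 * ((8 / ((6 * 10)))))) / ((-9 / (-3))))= 25 / 4104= 0.01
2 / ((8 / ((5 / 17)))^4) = 625 / 171051008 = 0.00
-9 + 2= -7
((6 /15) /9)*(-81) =-18 /5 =-3.60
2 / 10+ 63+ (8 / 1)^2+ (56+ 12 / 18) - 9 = 2623 / 15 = 174.87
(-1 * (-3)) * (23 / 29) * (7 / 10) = 483 / 290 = 1.67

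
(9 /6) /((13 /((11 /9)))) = 11 /78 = 0.14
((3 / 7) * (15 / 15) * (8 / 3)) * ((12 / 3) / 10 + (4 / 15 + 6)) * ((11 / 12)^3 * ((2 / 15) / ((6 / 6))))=1331 / 1701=0.78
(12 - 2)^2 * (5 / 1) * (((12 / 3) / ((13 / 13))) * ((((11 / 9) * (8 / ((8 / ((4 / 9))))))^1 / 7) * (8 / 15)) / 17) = 140800 / 28917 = 4.87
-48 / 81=-16 / 27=-0.59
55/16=3.44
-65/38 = -1.71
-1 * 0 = 0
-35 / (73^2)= -35 / 5329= -0.01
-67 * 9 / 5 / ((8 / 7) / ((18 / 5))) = -37989 / 100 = -379.89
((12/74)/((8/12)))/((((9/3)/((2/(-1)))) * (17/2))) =-12/629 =-0.02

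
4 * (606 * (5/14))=6060/7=865.71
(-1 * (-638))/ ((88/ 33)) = 957/ 4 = 239.25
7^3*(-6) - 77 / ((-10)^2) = -205877 / 100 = -2058.77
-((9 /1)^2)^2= -6561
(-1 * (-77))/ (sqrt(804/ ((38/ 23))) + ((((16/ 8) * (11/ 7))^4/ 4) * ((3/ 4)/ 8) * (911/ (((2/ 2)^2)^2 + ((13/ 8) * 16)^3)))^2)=-3296354048860822391952663184608192/ 1483120006165644239274520564262760557 + 12351318059362547705114564581773312 * sqrt(175674)/ 1483120006165644239274520564262760557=3.49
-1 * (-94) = 94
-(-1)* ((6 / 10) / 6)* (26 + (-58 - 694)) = -363 / 5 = -72.60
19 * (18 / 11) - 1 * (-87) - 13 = 1156 / 11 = 105.09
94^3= 830584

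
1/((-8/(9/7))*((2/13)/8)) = -8.36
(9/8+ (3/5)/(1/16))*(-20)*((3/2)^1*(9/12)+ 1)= -7293/16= -455.81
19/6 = 3.17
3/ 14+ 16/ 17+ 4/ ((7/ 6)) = 1091/ 238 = 4.58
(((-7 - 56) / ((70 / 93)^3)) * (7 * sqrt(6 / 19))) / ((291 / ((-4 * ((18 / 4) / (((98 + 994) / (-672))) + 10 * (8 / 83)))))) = -2350331154 * sqrt(114) / 1740022375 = -14.42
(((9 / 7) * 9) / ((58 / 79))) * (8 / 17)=25596 / 3451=7.42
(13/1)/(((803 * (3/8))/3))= 104/803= 0.13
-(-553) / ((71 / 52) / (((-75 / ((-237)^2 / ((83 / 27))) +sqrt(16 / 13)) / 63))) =-107900 / 4088961 +1264* sqrt(13) / 639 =7.11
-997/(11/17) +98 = -15871/11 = -1442.82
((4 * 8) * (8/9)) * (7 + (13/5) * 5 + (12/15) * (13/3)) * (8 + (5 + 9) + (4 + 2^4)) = 1261568/45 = 28034.84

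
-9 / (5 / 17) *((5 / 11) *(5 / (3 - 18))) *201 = 10251 / 11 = 931.91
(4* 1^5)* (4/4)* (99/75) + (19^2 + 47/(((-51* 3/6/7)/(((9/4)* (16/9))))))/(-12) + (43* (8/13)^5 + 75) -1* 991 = -5298510341663/5680782900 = -932.71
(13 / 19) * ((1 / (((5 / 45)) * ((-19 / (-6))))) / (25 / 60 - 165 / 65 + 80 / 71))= -7775352 / 3978581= -1.95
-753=-753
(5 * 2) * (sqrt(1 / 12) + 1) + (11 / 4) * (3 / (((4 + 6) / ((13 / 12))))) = 5 * sqrt(3) / 3 + 1743 / 160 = 13.78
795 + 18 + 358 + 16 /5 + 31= 6026 /5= 1205.20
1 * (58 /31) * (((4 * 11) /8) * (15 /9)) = 1595 /93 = 17.15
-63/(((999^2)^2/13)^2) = -1183/110225327118882669776889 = -0.00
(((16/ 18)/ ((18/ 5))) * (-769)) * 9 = -1708.89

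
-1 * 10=-10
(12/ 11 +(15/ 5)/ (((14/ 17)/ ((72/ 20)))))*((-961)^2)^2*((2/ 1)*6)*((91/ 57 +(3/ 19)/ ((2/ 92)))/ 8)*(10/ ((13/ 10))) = 23555528473012386450/ 19019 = 1238526130343992.14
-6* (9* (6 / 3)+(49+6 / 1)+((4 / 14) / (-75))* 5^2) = -3062 / 7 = -437.43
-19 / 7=-2.71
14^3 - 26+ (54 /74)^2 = 3721671 /1369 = 2718.53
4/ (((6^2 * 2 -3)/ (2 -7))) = -0.29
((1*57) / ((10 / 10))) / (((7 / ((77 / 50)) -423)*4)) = -627 / 18412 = -0.03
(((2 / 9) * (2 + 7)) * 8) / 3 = 16 / 3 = 5.33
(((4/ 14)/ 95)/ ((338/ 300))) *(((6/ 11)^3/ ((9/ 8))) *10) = 115200/ 29916887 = 0.00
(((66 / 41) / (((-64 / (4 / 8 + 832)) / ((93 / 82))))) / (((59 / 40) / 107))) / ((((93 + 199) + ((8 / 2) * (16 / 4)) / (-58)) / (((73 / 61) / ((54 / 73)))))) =-1043166431395 / 109188938112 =-9.55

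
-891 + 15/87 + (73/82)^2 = -173553275/194996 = -890.04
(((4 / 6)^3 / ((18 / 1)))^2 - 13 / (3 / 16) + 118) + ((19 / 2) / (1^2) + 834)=105363131 / 118098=892.17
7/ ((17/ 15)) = 105/ 17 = 6.18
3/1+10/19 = 67/19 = 3.53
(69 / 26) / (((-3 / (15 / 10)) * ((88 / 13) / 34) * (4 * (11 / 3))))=-3519 / 7744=-0.45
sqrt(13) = 3.61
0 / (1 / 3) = 0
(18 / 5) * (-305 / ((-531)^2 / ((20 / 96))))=-305 / 375948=-0.00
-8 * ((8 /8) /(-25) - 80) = 640.32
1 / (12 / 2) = 1 / 6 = 0.17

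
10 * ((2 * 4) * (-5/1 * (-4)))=1600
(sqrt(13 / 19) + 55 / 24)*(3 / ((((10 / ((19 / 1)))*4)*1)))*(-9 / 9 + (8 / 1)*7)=33*sqrt(247) / 8 + 11495 / 64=244.44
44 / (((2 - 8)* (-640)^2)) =-11 / 614400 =-0.00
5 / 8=0.62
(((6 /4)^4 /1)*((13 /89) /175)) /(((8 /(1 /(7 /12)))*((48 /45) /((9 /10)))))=85293 /111641600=0.00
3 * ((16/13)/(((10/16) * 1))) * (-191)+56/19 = -1389896/1235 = -1125.42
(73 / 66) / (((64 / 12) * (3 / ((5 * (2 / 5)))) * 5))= 73 / 2640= 0.03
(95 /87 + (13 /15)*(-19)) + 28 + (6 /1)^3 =228.63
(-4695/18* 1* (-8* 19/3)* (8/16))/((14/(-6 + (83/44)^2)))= -140557345/121968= -1152.41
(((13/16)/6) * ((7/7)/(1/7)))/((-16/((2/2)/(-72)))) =91/110592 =0.00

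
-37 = -37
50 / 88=25 / 44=0.57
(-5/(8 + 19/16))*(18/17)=-0.58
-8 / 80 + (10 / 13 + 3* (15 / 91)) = 1059 / 910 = 1.16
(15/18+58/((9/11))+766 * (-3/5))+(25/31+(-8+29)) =-1021339/2790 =-366.07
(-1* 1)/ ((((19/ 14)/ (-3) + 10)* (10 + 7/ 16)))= -672/ 66967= -0.01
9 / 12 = 3 / 4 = 0.75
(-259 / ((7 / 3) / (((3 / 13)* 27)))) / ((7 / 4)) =-35964 / 91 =-395.21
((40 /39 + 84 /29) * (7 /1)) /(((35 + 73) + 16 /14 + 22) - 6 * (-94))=108682 /2751723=0.04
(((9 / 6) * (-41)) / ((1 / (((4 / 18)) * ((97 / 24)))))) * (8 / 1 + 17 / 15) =-544849 / 1080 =-504.49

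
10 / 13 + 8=114 / 13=8.77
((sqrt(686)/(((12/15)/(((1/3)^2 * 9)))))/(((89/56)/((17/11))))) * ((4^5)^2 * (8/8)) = 8734638080 * sqrt(14)/979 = 33383067.51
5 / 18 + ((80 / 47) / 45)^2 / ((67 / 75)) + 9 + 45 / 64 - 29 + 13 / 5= -20993805583 / 1278745920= -16.42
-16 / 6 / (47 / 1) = -8 / 141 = -0.06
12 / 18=2 / 3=0.67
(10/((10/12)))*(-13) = -156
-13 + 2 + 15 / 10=-19 / 2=-9.50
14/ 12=7/ 6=1.17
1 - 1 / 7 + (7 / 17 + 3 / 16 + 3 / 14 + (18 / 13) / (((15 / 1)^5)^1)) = 3489163183 / 2088450000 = 1.67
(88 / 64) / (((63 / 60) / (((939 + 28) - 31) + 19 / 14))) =721765 / 588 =1227.49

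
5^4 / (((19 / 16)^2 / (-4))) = -640000 / 361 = -1772.85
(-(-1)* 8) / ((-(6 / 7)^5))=-16807 / 972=-17.29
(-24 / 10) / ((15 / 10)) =-8 / 5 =-1.60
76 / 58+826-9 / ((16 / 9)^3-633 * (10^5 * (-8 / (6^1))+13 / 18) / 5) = 2952325347366022 / 3568582657919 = 827.31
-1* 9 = -9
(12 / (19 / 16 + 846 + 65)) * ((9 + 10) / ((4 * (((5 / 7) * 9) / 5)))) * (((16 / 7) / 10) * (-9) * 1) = -2432 / 24325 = -0.10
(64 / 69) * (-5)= -320 / 69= -4.64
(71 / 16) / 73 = 71 / 1168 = 0.06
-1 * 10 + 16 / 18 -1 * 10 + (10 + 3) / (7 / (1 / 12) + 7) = -1195 / 63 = -18.97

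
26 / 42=13 / 21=0.62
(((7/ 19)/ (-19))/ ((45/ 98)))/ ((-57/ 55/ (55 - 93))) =-15092/ 9747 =-1.55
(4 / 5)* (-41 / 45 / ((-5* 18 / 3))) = 82 / 3375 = 0.02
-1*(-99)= 99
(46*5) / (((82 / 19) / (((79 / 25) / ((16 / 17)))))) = 586891 / 3280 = 178.93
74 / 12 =37 / 6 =6.17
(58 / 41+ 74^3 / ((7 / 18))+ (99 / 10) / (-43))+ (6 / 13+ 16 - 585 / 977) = 1633296372866157 / 1567430410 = 1042021.62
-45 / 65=-9 / 13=-0.69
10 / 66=5 / 33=0.15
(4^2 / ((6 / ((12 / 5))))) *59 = 1888 / 5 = 377.60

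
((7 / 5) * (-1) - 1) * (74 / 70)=-444 / 175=-2.54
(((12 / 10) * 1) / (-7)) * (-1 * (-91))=-78 / 5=-15.60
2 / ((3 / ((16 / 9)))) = 32 / 27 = 1.19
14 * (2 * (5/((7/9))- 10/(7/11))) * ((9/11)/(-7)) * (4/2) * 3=14040/77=182.34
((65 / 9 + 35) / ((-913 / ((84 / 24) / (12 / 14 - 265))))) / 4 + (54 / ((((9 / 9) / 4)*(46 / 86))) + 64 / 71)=20083030710335 / 49621098978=404.73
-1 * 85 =-85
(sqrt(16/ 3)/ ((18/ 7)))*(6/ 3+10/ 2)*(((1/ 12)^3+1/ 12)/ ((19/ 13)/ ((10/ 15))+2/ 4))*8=2639*sqrt(3)/ 2916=1.57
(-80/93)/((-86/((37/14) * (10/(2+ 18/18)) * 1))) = 7400/83979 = 0.09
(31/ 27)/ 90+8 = 8.01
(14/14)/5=0.20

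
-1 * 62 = -62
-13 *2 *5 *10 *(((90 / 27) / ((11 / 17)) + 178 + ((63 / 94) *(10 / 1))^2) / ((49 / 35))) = -108066536500 / 510279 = -211779.31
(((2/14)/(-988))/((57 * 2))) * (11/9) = -0.00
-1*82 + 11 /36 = -2941 /36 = -81.69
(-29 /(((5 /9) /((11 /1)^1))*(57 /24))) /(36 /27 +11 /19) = -68904 /545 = -126.43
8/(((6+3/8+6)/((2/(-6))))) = -64/297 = -0.22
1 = 1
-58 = -58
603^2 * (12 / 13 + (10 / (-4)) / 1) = -14907969 / 26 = -573383.42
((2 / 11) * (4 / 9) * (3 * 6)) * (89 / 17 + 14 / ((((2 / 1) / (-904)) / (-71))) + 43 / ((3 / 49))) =654539.01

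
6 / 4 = 3 / 2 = 1.50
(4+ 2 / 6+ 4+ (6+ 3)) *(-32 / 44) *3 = -416 / 11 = -37.82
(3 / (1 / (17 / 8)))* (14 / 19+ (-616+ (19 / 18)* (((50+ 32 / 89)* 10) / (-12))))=-113762385 / 27056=-4204.70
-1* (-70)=70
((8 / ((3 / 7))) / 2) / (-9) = -28 / 27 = -1.04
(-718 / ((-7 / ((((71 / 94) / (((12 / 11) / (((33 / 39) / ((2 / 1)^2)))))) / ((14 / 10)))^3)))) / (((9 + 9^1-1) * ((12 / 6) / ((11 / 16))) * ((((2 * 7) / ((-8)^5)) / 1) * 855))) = -62597688916534475 / 9628809732871763616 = -0.01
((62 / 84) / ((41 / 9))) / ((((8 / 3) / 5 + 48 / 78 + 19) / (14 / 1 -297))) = -5132205 / 2255246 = -2.28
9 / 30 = 3 / 10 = 0.30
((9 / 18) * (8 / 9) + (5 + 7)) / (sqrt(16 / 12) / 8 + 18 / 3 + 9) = 8960 / 10799 - 448 * sqrt(3) / 97191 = 0.82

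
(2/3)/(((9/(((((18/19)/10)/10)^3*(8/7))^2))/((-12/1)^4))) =816293376/562804728759765625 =0.00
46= 46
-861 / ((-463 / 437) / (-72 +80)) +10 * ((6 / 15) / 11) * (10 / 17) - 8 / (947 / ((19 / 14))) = 3731450837812 / 573945449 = 6501.40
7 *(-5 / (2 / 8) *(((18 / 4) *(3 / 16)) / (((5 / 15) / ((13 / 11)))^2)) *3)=-4312035 / 968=-4454.58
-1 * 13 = -13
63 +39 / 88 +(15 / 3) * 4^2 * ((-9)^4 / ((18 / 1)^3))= 13503 / 88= 153.44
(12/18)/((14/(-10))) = -10/21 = -0.48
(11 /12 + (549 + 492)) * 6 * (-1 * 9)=-112527 /2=-56263.50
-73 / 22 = -3.32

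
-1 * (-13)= 13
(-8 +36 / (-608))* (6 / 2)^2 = -11025 / 152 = -72.53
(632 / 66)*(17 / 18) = 2686 / 297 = 9.04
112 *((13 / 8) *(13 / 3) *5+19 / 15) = 20426 / 5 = 4085.20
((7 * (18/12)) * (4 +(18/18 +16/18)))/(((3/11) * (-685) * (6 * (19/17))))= -0.05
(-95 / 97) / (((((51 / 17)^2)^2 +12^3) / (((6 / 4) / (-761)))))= 95 / 89023302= 0.00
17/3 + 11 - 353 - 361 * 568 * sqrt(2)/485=-205048 * sqrt(2)/485 - 1009/3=-934.23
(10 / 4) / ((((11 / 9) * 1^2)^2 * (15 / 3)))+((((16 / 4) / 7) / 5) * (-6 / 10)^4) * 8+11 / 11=1.45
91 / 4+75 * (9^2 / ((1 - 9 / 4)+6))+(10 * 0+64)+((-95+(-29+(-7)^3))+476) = 104477 / 76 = 1374.70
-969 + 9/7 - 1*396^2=-1104486/7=-157783.71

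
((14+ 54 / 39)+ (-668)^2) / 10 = 2900556 / 65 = 44623.94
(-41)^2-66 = 1615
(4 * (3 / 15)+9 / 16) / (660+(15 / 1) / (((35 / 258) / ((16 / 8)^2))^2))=5341 / 53708352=0.00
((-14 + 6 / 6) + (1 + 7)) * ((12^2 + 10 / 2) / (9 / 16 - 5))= 11920 / 71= 167.89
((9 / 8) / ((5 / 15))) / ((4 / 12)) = 81 / 8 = 10.12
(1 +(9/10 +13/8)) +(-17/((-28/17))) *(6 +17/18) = 47377/630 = 75.20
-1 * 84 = -84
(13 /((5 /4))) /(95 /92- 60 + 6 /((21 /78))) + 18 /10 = 179119 /118115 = 1.52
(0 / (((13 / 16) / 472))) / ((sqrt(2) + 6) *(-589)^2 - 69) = 0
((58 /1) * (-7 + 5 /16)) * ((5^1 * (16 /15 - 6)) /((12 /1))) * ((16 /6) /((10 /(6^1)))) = 114811 /90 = 1275.68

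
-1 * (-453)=453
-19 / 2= -9.50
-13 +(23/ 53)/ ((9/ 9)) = -666/ 53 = -12.57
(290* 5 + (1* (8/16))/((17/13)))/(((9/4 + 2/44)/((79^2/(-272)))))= -3385386763/233512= -14497.70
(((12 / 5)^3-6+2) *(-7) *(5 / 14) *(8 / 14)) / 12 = -614 / 525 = -1.17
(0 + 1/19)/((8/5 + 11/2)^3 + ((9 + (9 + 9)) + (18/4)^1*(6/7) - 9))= 7000/50509163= 0.00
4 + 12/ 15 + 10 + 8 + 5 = 139/ 5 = 27.80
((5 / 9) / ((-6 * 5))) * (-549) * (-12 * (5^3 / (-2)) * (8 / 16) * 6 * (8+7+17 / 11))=378477.27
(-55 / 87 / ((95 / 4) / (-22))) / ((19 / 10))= 9680 / 31407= 0.31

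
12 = 12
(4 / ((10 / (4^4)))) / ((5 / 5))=512 / 5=102.40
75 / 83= 0.90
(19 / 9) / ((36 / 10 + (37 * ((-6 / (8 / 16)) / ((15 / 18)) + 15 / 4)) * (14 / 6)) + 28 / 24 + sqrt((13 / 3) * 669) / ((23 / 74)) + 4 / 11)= -70229627380 / 29324507049273 - 82376800 * sqrt(2899) / 9774835683091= -0.00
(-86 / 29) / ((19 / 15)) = -1290 / 551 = -2.34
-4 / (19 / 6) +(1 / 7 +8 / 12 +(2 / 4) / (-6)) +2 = 2335 / 1596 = 1.46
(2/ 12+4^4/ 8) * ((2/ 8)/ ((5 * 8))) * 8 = 193/ 120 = 1.61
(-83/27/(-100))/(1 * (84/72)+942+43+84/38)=1577/50703750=0.00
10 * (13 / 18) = 65 / 9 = 7.22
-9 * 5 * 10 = -450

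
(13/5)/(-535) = -13/2675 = -0.00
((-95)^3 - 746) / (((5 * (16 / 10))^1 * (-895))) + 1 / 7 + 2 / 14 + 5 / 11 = 66483437 / 551320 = 120.59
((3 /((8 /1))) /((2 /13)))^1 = 39 /16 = 2.44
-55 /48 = -1.15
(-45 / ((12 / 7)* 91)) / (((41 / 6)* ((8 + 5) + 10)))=-45 / 24518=-0.00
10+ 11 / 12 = 131 / 12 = 10.92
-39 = -39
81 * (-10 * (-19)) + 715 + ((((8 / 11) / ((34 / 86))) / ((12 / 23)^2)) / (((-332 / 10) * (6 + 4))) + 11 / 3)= 18001605557 / 1117512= 16108.65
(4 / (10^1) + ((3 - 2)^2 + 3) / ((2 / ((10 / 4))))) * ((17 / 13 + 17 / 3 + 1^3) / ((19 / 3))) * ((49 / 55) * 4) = 1645812 / 67925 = 24.23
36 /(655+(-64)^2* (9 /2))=36 /19087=0.00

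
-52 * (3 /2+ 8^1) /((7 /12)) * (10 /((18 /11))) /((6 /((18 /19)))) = -5720 /7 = -817.14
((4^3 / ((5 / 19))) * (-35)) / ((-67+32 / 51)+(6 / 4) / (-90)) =8682240 / 67717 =128.21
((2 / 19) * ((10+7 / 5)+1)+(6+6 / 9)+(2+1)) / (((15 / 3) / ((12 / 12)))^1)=3127 / 1425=2.19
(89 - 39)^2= 2500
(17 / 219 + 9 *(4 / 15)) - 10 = -7.52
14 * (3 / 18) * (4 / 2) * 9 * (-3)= -126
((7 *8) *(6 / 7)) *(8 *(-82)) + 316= -31172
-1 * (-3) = 3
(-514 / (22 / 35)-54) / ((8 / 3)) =-28767 / 88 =-326.90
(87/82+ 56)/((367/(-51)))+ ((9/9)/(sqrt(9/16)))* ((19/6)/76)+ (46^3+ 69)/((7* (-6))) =-630269629/270846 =-2327.04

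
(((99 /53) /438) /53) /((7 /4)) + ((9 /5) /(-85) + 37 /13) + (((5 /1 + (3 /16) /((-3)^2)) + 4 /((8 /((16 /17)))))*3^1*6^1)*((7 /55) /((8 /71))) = 114.48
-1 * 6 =-6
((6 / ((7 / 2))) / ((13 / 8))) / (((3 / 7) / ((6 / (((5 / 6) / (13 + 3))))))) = 283.57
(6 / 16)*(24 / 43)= 9 / 43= 0.21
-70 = -70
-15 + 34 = 19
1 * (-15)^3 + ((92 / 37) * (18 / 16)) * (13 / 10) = -2494809 / 740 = -3371.36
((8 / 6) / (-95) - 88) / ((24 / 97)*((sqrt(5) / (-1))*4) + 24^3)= -0.01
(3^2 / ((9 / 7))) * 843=5901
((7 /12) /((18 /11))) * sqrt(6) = 77 * sqrt(6) /216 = 0.87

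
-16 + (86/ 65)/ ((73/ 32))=-73168/ 4745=-15.42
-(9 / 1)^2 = -81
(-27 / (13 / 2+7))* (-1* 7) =14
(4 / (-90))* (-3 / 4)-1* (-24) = 721 / 30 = 24.03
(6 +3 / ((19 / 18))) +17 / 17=187 / 19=9.84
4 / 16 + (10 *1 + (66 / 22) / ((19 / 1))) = 791 / 76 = 10.41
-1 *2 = -2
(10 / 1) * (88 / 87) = 880 / 87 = 10.11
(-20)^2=400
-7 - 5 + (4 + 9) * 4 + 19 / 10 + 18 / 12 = 217 / 5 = 43.40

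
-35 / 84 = -5 / 12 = -0.42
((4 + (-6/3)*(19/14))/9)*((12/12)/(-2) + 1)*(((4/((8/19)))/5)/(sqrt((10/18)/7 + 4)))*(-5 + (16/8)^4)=627*sqrt(1799)/35980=0.74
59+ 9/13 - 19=529/13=40.69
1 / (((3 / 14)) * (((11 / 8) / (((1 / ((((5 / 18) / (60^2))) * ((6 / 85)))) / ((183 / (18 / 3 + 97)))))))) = 235334400 / 671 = 350721.91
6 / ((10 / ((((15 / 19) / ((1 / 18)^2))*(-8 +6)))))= -5832 / 19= -306.95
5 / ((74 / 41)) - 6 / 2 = -17 / 74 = -0.23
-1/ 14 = -0.07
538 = 538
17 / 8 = 2.12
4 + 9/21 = 31/7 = 4.43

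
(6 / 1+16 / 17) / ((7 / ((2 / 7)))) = 236 / 833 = 0.28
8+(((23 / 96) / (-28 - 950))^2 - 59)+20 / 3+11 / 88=-389694536687 / 8814956544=-44.21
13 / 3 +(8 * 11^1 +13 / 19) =5302 / 57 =93.02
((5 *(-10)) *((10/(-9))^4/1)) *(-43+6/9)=63500000/19683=3226.13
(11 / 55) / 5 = 1 / 25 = 0.04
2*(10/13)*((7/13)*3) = 420/169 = 2.49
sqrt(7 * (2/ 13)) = sqrt(182)/ 13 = 1.04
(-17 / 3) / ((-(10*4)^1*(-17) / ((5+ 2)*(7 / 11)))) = -49 / 1320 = -0.04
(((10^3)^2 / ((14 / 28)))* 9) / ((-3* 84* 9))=-500000 / 63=-7936.51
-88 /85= -1.04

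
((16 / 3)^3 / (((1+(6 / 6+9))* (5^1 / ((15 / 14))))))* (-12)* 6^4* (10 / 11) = -35389440 / 847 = -41782.10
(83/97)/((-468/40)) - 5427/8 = -61597663/90792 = -678.45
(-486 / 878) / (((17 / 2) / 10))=-0.65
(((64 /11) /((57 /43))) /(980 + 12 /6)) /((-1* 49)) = -1376 /15084993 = -0.00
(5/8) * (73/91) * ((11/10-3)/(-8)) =1387/11648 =0.12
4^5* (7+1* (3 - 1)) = 9216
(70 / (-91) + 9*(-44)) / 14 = -2579 / 91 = -28.34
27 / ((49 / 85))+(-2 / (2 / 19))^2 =19984 / 49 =407.84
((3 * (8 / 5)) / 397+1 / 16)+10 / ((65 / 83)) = 5302957 / 412880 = 12.84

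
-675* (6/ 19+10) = -6963.16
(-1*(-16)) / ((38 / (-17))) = -136 / 19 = -7.16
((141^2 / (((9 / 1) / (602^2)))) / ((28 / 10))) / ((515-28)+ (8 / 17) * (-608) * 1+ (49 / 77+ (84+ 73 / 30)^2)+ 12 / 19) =130608169857000 / 3505077271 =37262.57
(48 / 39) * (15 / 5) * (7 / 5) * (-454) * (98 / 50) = -7474656 / 1625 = -4599.79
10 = 10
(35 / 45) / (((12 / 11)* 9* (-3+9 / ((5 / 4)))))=55 / 2916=0.02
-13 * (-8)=104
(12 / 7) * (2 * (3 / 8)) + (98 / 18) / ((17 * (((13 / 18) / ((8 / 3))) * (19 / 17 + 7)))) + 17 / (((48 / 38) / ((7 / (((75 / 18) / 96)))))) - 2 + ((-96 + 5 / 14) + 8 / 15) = 1954227481 / 941850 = 2074.88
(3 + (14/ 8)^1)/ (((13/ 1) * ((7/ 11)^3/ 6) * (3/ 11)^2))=3059969/ 26754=114.37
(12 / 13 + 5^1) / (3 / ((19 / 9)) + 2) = 1463 / 845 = 1.73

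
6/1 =6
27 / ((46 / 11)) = 297 / 46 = 6.46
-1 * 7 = -7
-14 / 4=-7 / 2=-3.50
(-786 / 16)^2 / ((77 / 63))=1974.49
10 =10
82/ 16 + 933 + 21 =7673/ 8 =959.12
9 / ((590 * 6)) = 3 / 1180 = 0.00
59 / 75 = 0.79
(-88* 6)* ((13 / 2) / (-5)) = 3432 / 5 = 686.40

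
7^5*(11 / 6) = 184877 / 6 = 30812.83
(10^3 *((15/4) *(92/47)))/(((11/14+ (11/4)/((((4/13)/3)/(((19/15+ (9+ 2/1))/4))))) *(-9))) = -32200000/3277263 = -9.83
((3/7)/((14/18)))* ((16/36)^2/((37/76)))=1216/5439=0.22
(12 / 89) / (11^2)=12 / 10769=0.00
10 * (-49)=-490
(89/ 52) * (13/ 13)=89/ 52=1.71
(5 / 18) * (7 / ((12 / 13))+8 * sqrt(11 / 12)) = 455 / 216+10 * sqrt(33) / 27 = 4.23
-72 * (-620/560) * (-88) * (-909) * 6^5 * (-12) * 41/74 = -329664626533.81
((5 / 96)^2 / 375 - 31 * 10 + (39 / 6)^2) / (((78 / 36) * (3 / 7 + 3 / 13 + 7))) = -259096313 / 16058880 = -16.13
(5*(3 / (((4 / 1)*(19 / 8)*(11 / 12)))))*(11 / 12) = 1.58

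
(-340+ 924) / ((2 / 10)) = 2920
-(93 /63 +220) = -4651 /21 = -221.48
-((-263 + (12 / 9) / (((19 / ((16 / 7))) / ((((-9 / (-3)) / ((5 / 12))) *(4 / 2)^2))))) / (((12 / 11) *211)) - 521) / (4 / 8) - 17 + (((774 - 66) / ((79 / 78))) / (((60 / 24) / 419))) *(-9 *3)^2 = 5680544644295081 / 66509310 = 85409766.61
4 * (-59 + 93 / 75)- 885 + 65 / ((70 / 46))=-1073.33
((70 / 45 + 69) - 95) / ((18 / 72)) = -97.78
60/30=2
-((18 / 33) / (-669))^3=8 / 14760213677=0.00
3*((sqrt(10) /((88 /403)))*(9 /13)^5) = 5491557*sqrt(10) /2513368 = 6.91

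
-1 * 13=-13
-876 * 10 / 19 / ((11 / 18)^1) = -754.45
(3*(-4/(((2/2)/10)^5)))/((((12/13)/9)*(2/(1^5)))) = -5850000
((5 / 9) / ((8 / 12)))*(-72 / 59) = -60 / 59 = -1.02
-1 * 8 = -8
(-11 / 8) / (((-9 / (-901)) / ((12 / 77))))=-901 / 42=-21.45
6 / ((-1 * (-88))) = 3 / 44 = 0.07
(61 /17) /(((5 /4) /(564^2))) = 77615424 /85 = 913122.64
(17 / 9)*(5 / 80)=17 / 144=0.12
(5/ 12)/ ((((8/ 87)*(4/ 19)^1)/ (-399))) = -1099245/ 128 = -8587.85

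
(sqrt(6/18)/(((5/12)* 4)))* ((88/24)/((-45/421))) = -4631* sqrt(3)/675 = -11.88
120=120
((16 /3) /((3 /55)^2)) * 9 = 48400 /3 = 16133.33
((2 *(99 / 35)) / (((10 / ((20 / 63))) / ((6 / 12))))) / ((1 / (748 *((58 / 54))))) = 477224 / 6615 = 72.14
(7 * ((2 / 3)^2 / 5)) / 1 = 28 / 45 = 0.62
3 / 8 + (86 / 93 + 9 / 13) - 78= -76.01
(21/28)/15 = 1/20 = 0.05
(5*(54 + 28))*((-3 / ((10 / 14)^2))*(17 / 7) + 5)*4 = -76096 / 5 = -15219.20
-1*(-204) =204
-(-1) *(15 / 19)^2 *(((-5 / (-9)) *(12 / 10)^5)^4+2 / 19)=98037405571986 / 41864013671875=2.34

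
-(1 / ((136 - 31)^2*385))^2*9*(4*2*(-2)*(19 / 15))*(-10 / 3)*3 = -0.00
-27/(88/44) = -27/2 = -13.50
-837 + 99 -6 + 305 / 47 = -34663 / 47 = -737.51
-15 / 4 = -3.75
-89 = -89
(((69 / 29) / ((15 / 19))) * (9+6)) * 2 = 2622 / 29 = 90.41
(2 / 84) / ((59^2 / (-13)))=-13 / 146202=-0.00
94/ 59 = 1.59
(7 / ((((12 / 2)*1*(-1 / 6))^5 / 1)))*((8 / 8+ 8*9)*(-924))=472164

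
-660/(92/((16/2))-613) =1.10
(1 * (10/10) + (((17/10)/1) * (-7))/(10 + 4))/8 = 3/160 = 0.02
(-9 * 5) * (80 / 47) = -76.60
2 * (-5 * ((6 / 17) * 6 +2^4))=-3080 / 17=-181.18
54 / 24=9 / 4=2.25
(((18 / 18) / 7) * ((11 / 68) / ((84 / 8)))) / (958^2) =11 / 4586984472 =0.00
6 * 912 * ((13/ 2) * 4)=142272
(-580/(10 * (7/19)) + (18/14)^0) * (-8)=8760/7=1251.43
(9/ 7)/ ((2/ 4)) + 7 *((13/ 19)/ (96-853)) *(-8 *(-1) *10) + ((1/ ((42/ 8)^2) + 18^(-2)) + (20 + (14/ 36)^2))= 2541003715/ 114172254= 22.26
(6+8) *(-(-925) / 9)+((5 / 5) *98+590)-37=18809 / 9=2089.89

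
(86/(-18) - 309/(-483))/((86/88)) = -263824/62307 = -4.23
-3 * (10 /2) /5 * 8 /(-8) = 3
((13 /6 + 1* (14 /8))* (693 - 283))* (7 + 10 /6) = 125255 /9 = 13917.22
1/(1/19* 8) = 19/8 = 2.38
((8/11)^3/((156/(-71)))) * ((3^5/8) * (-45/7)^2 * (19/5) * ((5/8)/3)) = -147513150/847847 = -173.99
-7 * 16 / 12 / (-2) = 14 / 3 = 4.67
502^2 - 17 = 251987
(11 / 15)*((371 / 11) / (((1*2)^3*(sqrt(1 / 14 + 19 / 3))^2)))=2597 / 5380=0.48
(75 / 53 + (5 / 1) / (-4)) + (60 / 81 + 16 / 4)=28081 / 5724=4.91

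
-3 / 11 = -0.27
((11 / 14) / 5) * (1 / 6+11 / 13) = 869 / 5460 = 0.16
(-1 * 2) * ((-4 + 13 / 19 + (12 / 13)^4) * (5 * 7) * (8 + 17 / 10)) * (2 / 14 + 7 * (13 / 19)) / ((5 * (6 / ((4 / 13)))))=59617202592 / 670183865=88.96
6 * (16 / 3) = 32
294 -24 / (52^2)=99369 / 338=293.99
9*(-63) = -567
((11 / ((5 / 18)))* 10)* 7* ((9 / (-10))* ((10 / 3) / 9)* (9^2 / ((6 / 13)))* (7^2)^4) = -934831659762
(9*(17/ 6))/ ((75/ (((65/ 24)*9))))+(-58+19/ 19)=-3897/ 80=-48.71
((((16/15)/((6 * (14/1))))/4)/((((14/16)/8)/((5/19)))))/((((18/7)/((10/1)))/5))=1600/10773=0.15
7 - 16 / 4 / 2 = 5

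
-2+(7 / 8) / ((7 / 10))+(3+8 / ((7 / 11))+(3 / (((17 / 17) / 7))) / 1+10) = 1283 / 28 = 45.82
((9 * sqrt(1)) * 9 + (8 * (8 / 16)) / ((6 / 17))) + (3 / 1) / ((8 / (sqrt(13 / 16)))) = 3 * sqrt(13) / 32 + 277 / 3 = 92.67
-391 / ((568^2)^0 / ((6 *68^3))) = -737657472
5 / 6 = 0.83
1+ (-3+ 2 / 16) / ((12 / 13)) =-203 / 96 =-2.11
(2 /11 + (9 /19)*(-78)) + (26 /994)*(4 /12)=-36.76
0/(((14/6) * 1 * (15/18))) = 0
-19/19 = -1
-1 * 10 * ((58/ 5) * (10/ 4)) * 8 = -2320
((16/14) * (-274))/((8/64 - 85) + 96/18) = 52608/13363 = 3.94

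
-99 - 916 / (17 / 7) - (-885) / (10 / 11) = 16909 / 34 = 497.32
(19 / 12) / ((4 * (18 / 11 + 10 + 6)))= 209 / 9312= 0.02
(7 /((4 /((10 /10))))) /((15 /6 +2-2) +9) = 7 /46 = 0.15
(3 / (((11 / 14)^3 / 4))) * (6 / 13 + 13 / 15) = 2842784 / 86515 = 32.86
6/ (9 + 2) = 6/ 11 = 0.55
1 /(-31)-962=-962.03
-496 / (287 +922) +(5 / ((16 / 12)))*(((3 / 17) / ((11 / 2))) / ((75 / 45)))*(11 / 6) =-737 / 2652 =-0.28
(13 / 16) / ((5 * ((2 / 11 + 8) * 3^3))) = 143 / 194400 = 0.00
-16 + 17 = 1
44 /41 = 1.07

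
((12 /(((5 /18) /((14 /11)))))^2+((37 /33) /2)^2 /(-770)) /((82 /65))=16074824207 /6708240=2396.28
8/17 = 0.47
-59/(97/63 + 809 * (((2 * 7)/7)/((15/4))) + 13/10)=-37170/273613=-0.14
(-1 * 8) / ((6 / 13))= -17.33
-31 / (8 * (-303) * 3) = 31 / 7272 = 0.00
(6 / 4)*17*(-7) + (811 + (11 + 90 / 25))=6471 / 10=647.10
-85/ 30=-17/ 6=-2.83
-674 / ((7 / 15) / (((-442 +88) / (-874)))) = -1789470 / 3059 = -584.99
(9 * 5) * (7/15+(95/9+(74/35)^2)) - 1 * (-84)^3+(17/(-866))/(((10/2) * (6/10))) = 377705767667/636510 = 593401.15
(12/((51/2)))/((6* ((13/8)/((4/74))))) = 64/24531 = 0.00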